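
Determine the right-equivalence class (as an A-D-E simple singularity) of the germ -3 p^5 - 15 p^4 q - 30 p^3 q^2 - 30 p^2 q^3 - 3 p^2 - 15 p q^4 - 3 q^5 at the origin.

A_4

The Hessian of f at 0 has rank 1. Corank 1: A-series; mu = 4 gives A_4.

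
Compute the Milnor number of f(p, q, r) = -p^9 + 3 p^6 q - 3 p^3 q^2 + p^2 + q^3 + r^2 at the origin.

The Hessian of f at 0 has rank 2. Corank 1: A-series; mu = 2 gives A_2.

2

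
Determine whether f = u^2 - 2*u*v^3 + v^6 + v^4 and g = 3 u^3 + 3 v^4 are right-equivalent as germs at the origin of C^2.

No.

The Hessian of f at 0 has rank 1. Corank 1: A-series; mu = 3 gives A_3. The Hessian of g at 0 has rank 0. Corank 2; j^3 = 3*u^3 is a perfect cube, so E-series; the 4-jet and mu = 6 give E_6. f is A_3 but g is E_6, hence not right-equivalent.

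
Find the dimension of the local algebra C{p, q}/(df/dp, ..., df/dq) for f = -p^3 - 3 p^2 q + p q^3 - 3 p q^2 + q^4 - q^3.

7

The Hessian of f at 0 has rank 0. Corank 2; j^3 = -(p + q)^3 is a perfect cube, so E-series; the 4-jet and mu = 7 give E_7.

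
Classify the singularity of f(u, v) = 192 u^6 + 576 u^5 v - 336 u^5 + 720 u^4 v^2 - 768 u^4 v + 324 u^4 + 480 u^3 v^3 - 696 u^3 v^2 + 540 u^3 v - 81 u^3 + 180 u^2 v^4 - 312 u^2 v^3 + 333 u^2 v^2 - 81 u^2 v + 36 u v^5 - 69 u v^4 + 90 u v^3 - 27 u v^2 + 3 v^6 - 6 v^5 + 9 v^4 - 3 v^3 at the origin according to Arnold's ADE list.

The Hessian of f at 0 is [[0, 0], [0, 0]] with rank 0, so corank 2. A Groebner basis of the Jacobian ideal J(f) in C{u,v} is {-2187*u^2/16 + u*v^3 + 81*u*v^2/8 - 729*u*v/8 + 27*v^3/8 - 243*v^2/16, 729*u^2/2 - 27*u*v^2 + 243*u*v + v^4 - 9*v^3 + 81*v^2/2, u^3 + 9*u^2/8 - 5*u*v^2/12 + 3*u*v/4 - 11*v^3/108 + v^2/8, u^2*v - 9*u^2/8 + 3*u*v^2/4 - 3*u*v/4 + 5*v^3/36 - v^2/8}; counting standard monomials gives mu = 8. Corank 2; j^3 = -3*(3*u + v)^3 is a perfect cube, so E-series; the 5-jet and mu = 8 give E_8.

E8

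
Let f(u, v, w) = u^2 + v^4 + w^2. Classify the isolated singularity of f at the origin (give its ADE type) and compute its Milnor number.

The Hessian of f at 0 is [[2, 0, 0], [0, 0, 0], [0, 0, 2]] with rank 2, so corank 1. A Groebner basis of the Jacobian ideal J(f) in C{u,v,w} is {v^3, u, w}; counting standard monomials gives mu = 3. Corank 1: A-series; mu = 3 gives A_3.

Type A3, Milnor number mu = 3.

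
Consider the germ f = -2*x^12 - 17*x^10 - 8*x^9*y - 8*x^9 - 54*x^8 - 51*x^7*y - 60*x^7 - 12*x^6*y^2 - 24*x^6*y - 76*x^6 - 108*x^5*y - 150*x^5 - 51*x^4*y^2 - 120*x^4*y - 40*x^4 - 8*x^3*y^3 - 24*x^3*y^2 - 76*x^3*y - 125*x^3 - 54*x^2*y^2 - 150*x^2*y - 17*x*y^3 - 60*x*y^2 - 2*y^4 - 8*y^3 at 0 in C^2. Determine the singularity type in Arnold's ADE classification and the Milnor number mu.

Type E_{7}, Milnor number mu = 7.

The Hessian of f at 0 has rank 0. Corank 2; j^3 = -(5*x + 2*y)^3 is a perfect cube, so E-series; the 4-jet and mu = 7 give E_7.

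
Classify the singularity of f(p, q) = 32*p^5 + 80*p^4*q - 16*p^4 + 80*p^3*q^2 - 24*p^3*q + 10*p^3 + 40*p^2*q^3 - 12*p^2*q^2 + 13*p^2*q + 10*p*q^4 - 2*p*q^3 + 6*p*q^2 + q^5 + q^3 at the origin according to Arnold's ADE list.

D_4

The Hessian of f at 0 has rank 0. Corank 2; j^3 = (2*p + q)*(5*p^2 + 4*p*q + q^2) splits into three distinct lines over C (the quadratic factor has nonzero discriminant), so D_4.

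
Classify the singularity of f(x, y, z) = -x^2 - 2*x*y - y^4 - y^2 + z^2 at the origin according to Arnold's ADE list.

A3

The Hessian of f at 0 has rank 2. Corank 1: A-series; mu = 3 gives A_3.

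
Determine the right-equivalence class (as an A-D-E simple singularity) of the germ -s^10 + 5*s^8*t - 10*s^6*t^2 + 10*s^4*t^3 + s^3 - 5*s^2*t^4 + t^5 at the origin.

The Hessian of f at 0 has rank 0. Corank 2; j^3 = s^3 is a perfect cube, so E-series; the 5-jet and mu = 8 give E_8.

E_{8}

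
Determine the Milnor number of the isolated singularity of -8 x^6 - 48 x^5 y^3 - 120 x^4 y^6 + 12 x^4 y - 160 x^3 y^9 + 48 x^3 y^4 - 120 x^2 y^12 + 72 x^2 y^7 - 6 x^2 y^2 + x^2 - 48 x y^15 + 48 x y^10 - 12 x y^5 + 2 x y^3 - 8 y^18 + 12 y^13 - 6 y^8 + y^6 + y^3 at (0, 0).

2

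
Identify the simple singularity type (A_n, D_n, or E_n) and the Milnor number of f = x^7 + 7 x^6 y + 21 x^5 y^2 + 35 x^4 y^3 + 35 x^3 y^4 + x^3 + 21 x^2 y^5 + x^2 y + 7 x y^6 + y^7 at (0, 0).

Type D_8, Milnor number mu = 8.

The Hessian of f at 0 is [[0, 0], [0, 0]] with rank 0, so corank 2. A Groebner basis of the Jacobian ideal J(f) in C{x,y} is {-x*y/7 + y^6, x*y^2, x^2 + x*y}; counting standard monomials gives mu = 8. Corank 2; j^3 = x^2*(x + y) has shape L^2 M (L != M), so D-series; mu = 8 gives D_8.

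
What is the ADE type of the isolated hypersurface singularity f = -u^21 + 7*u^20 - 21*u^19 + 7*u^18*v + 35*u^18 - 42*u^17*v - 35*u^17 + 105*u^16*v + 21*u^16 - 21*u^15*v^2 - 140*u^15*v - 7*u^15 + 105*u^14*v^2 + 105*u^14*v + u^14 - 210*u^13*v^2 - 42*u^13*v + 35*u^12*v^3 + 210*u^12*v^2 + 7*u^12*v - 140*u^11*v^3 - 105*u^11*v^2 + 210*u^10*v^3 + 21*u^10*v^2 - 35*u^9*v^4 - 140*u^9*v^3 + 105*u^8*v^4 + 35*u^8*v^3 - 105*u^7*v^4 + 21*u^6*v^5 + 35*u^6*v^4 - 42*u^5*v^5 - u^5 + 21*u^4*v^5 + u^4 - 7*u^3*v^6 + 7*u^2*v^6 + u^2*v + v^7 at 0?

D_8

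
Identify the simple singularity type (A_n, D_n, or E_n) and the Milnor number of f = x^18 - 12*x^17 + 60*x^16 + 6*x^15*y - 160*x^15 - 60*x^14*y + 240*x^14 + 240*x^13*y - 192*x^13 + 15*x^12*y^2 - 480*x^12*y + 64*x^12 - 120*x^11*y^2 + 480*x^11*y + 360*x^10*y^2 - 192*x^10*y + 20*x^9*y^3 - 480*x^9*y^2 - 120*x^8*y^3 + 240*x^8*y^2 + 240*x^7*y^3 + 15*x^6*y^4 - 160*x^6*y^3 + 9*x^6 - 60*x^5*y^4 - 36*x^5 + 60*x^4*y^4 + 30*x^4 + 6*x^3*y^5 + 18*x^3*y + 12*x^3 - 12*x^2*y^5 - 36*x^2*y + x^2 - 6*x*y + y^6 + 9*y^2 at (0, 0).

Type A5, Milnor number mu = 5.

The Hessian of f at 0 has rank 1. Corank 1: A-series; mu = 5 gives A_5.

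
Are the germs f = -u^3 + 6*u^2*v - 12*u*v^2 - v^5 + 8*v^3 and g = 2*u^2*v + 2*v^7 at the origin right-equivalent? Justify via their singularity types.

No.

The Hessian of f at 0 has rank 0. Corank 2; j^3 = -(u - 2*v)^3 is a perfect cube, so E-series; the 5-jet and mu = 8 give E_8. The Hessian of g at 0 has rank 0. Corank 2; j^3 = 2*u^2*v has shape L^2 M (L != M), so D-series; mu = 8 gives D_8. f is E_8 but g is D_8, hence not right-equivalent.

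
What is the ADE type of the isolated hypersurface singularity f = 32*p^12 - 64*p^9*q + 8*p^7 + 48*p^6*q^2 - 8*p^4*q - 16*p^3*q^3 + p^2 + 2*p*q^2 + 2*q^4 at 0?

The Hessian of f at 0 has rank 1. Corank 1: A-series; mu = 3 gives A_3.

A3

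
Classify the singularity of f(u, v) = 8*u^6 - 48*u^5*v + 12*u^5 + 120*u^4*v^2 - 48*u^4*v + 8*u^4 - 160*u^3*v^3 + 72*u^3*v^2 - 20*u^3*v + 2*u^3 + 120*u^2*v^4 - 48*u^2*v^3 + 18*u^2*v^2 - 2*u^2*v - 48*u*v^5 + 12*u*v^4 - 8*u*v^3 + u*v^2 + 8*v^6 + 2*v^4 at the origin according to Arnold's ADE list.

D_{4}

The Hessian of f at 0 has rank 0. Corank 2; j^3 = u*(2*u^2 - 2*u*v + v^2) splits into three distinct lines over C (the quadratic factor has nonzero discriminant), so D_4.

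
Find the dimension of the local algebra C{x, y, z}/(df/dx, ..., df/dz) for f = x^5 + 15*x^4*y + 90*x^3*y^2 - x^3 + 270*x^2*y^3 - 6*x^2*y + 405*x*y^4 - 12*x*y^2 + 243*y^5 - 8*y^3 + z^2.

8

The Hessian of f at 0 is [[0, 0, 0], [0, 0, 0], [0, 0, 2]] with rank 1, so corank 2. A Groebner basis of the Jacobian ideal J(f) in C{x,y,z} is {y^5, x*y^3 + 9*y^4/4, x^2 + 4*x*y + 4*y^2, z}; counting standard monomials gives mu = 8. Corank 2; j^3 = -(x + 2*y)^3 is a perfect cube, so E-series; the 5-jet and mu = 8 give E_8.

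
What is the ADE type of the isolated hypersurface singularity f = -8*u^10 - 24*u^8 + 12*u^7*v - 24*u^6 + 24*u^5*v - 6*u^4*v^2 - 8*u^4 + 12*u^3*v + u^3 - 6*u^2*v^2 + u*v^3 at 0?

E_{7}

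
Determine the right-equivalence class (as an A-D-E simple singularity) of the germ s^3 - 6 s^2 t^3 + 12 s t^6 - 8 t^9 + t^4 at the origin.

E6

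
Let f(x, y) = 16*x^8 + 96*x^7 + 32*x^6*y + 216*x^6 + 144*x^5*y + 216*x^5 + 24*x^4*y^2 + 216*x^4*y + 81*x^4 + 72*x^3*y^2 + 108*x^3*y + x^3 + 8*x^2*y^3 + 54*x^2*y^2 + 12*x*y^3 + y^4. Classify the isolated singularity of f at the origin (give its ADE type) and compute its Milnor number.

Type E_{6}, Milnor number mu = 6.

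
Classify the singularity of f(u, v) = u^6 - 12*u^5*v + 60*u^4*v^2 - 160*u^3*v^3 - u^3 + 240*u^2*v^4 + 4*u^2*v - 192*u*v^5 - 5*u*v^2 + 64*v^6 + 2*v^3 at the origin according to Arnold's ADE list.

The Hessian of f at 0 has rank 0. Corank 2; j^3 = -(u - 2*v)*(u - v)^2 has shape L^2 M (L != M), so D-series; mu = 7 gives D_7.

D_{7}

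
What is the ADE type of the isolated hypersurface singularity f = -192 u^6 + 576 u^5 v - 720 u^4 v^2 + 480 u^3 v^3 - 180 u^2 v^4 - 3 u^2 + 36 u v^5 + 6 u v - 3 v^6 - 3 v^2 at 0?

A_5

The Hessian of f at 0 has rank 1. Corank 1: A-series; mu = 5 gives A_5.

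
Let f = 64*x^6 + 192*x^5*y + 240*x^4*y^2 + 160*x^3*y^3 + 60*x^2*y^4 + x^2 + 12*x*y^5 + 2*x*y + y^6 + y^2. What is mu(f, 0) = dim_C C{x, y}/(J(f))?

5

The Hessian of f at 0 has rank 1. Corank 1: A-series; mu = 5 gives A_5.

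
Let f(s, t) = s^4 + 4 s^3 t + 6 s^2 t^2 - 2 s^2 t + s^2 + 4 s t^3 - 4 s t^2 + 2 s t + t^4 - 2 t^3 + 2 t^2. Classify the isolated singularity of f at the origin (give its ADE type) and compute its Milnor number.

Type A_{1}, Milnor number mu = 1.

The Hessian of f at 0 has rank 2. Corank 0: nondegenerate Morse point, so A_1.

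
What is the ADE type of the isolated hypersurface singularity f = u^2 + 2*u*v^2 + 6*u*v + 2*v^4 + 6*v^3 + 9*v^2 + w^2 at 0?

The Hessian of f at 0 has rank 2. Corank 1: A-series; mu = 3 gives A_3.

A_3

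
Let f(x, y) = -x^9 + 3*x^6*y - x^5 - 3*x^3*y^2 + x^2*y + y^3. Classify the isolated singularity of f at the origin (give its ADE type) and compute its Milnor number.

The Hessian of f at 0 is [[0, 0], [0, 0]] with rank 0, so corank 2. A Groebner basis of the Jacobian ideal J(f) in C{x,y} is {y^3, x^2 + 3*y^2, x*y}; counting standard monomials gives mu = 4. Corank 2; j^3 = y*(x^2 + y^2) splits into three distinct lines over C (the quadratic factor has nonzero discriminant), so D_4.

Type D4, Milnor number mu = 4.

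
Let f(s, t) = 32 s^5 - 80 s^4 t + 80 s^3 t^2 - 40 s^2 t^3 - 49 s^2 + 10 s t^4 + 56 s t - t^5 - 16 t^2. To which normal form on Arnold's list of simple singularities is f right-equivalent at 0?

A4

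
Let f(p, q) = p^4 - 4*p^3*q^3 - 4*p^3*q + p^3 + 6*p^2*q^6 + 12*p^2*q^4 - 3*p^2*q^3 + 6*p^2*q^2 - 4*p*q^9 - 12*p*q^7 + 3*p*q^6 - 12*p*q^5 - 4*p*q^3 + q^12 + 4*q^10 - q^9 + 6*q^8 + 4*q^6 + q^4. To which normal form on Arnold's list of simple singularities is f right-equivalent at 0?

E6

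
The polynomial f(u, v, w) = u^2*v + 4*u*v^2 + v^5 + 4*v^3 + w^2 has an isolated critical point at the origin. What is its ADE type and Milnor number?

The Hessian of f at 0 is [[0, 0, 0], [0, 0, 0], [0, 0, 2]] with rank 1, so corank 2. A Groebner basis of the Jacobian ideal J(f) in C{u,v,w} is {u^2/5 + v^4 - 4*v^2/5, u^3 + 8*v^3, u*v + 2*v^2, w}; counting standard monomials gives mu = 6. Corank 2; j^3 = v*(u + 2*v)^2 has shape L^2 M (L != M), so D-series; mu = 6 gives D_6.

Type D_6, Milnor number mu = 6.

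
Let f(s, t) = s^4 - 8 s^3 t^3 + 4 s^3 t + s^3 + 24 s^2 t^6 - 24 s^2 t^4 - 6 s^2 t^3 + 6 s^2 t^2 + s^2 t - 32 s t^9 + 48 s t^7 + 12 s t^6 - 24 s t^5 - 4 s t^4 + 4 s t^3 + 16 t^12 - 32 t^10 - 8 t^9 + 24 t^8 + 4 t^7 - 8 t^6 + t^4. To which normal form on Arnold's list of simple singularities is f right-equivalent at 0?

D5

The Hessian of f at 0 has rank 0. Corank 2; j^3 = s^2*(s + t) has shape L^2 M (L != M), so D-series; mu = 5 gives D_5.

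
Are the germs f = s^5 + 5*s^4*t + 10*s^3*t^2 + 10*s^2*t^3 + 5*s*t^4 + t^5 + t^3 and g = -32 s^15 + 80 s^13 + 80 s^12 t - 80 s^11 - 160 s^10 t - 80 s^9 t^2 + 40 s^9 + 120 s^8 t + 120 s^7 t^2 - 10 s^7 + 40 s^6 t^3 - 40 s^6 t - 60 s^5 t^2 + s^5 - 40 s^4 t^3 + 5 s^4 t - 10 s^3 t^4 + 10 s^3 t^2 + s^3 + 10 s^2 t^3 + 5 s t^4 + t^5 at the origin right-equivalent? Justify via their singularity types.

Yes.

The Hessian of f at 0 has rank 0. Corank 2; j^3 = t^3 is a perfect cube, so E-series; the 5-jet and mu = 8 give E_8. The Hessian of g at 0 has rank 0. Corank 2; j^3 = s^3 is a perfect cube, so E-series; the 5-jet and mu = 8 give E_8. Both have type E_8, hence right-equivalent.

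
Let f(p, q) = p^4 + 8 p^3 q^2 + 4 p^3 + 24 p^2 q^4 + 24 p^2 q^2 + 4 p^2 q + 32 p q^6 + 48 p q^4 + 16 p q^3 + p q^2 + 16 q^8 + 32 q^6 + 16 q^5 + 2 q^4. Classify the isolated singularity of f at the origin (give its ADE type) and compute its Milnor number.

The Hessian of f at 0 has rank 0. Corank 2; j^3 = p*(2*p + q)^2 has shape L^2 M (L != M), so D-series; mu = 5 gives D_5.

Type D_{5}, Milnor number mu = 5.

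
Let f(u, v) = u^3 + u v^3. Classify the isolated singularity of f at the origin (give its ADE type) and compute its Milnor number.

The Hessian of f at 0 has rank 0. Corank 2; j^3 = u^3 is a perfect cube, so E-series; the 4-jet and mu = 7 give E_7.

Type E_7, Milnor number mu = 7.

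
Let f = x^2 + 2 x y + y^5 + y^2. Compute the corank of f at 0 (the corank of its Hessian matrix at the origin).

1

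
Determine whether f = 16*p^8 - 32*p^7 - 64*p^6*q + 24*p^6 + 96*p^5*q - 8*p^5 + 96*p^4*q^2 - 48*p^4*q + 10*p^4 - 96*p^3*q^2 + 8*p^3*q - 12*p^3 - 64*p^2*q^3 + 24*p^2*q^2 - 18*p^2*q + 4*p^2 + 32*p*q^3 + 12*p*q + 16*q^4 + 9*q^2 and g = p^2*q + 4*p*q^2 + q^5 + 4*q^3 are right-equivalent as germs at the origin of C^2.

The Hessian of f at 0 has rank 1. Corank 1: A-series; mu = 3 gives A_3. The Hessian of g at 0 has rank 0. Corank 2; j^3 = q*(p + 2*q)^2 has shape L^2 M (L != M), so D-series; mu = 6 gives D_6. f is A_3 but g is D_6, hence not right-equivalent.

No.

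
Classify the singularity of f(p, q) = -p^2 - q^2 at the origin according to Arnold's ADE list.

The Hessian of f at 0 has rank 2. Corank 0: nondegenerate Morse point, so A_1.

A_1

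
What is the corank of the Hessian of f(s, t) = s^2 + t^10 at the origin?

The Hessian at 0 is [[2, 0], [0, 0]] of rank 1; hence corank 1.

1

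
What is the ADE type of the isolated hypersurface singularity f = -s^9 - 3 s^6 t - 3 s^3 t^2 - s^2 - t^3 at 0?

A2

The Hessian of f at 0 has rank 1. Corank 1: A-series; mu = 2 gives A_2.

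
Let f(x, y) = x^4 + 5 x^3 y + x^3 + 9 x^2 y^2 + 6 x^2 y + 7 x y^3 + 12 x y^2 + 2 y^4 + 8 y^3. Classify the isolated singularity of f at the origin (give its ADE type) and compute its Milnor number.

The Hessian of f at 0 is [[0, 0], [0, 0]] with rank 0, so corank 2. A Groebner basis of the Jacobian ideal J(f) in C{x,y} is {3*x^2 + 12*x*y + y^4 - y^3 + 12*y^2, x^3 + 18*x^2 + 72*x*y + 2*y^3 + 72*y^2, x^2*y - 7*x^2 - 28*x*y - 5*y^3/3 - 28*y^2, 2*x^2 + x*y^2 + 8*x*y + 4*y^3/3 + 8*y^2}; counting standard monomials gives mu = 7. Corank 2; j^3 = (x + 2*y)^3 is a perfect cube, so E-series; the 4-jet and mu = 7 give E_7.

Type E_{7}, Milnor number mu = 7.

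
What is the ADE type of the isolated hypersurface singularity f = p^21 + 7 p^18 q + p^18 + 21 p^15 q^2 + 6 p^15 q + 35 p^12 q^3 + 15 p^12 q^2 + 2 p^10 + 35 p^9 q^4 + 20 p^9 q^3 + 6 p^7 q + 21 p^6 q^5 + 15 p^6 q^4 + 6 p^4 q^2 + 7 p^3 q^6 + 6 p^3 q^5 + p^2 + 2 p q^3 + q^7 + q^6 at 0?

A_{6}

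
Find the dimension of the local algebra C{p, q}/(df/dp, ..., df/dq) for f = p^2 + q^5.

4

The Hessian of f at 0 is [[2, 0], [0, 0]] with rank 1, so corank 1. A Groebner basis of the Jacobian ideal J(f) in C{p,q} is {q^4, p}; counting standard monomials gives mu = 4. Corank 1: A-series; mu = 4 gives A_4.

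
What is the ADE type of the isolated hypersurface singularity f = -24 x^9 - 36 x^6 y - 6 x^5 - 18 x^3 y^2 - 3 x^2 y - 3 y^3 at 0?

D4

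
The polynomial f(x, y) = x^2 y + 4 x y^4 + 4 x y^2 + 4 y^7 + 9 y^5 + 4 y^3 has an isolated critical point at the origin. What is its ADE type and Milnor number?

The Hessian of f at 0 is [[0, 0], [0, 0]] with rank 0, so corank 2. A Groebner basis of the Jacobian ideal J(f) in C{x,y} is {x*y/2 + y^4 + y^2, x*y^2 + 2*y^3, x^2 + 3*x*y/2 - y^2}; counting standard monomials gives mu = 6. Corank 2; j^3 = y*(x + 2*y)^2 has shape L^2 M (L != M), so D-series; mu = 6 gives D_6.

Type D_{6}, Milnor number mu = 6.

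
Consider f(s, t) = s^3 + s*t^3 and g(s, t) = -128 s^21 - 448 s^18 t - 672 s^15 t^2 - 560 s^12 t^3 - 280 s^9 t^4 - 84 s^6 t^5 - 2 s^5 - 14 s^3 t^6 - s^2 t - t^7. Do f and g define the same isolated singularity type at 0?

The Hessian of f at 0 is [[0, 0], [0, 0]] with rank 0, so corank 2. A Groebner basis of the Jacobian ideal J(f) in C{s,t} is {s^3, s*t^2, 3*s^2 + t^3}; counting standard monomials gives mu = 7. Corank 2; j^3 = s^3 is a perfect cube, so E-series; the 4-jet and mu = 7 give E_7. The Hessian of g at 0 is [[0, 0], [0, 0]] with rank 0, so corank 2. A Groebner basis of the Jacobian ideal J(g) in C{s,t} is {s^2/7 + t^6, s^3, s*t}; counting standard monomials gives mu = 8. Corank 2; j^3 = -s^2*t has shape L^2 M (L != M), so D-series; mu = 8 gives D_8. f is E_7 but g is D_8, hence not right-equivalent.

No.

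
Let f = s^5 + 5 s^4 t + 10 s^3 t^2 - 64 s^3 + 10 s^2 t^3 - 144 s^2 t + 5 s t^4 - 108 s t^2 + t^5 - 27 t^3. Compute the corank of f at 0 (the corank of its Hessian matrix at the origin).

Hessian at 0 has rank 0.

2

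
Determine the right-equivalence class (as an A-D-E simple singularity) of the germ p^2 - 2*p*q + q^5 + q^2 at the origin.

A_{4}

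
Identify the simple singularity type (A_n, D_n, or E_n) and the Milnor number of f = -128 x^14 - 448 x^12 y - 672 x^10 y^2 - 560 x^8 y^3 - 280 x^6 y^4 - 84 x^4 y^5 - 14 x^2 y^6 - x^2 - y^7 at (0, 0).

The Hessian of f at 0 has rank 1. Corank 1: A-series; mu = 6 gives A_6.

Type A6, Milnor number mu = 6.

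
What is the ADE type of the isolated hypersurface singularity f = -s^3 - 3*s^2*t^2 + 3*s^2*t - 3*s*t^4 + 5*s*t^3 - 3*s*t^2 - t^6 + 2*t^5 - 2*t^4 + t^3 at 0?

E7

The Hessian of f at 0 has rank 0. Corank 2; j^3 = -(s - t)^3 is a perfect cube, so E-series; the 4-jet and mu = 7 give E_7.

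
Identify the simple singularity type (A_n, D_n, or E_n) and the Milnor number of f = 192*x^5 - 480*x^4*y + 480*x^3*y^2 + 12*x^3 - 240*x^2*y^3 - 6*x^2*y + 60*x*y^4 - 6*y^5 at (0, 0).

The Hessian of f at 0 is [[0, 0], [0, 0]] with rank 0, so corank 2. A Groebner basis of the Jacobian ideal J(f) in C{x,y} is {x*y/10 + y^4, x*y^2, x^2 - x*y/2}; counting standard monomials gives mu = 6. Corank 2; j^3 = 6*x^2*(2*x - y) has shape L^2 M (L != M), so D-series; mu = 6 gives D_6.

Type D_{6}, Milnor number mu = 6.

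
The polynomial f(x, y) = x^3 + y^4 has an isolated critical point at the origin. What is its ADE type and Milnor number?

Type E_6, Milnor number mu = 6.

The Hessian of f at 0 has rank 0. Corank 2; j^3 = x^3 is a perfect cube, so E-series; the 4-jet and mu = 6 give E_6.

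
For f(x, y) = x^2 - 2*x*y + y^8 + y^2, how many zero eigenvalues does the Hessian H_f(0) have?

The Hessian at 0 is [[2, -2], [-2, 2]] of rank 1; hence corank 1.

1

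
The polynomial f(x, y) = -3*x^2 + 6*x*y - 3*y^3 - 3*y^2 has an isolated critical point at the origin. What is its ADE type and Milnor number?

The Hessian of f at 0 is [[-6, 6], [6, -6]] with rank 1, so corank 1. A Groebner basis of the Jacobian ideal J(f) in C{x,y} is {y^2, x - y}; counting standard monomials gives mu = 2. Corank 1: A-series; mu = 2 gives A_2.

Type A_2, Milnor number mu = 2.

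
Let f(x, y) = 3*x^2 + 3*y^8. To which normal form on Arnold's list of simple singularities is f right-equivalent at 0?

A7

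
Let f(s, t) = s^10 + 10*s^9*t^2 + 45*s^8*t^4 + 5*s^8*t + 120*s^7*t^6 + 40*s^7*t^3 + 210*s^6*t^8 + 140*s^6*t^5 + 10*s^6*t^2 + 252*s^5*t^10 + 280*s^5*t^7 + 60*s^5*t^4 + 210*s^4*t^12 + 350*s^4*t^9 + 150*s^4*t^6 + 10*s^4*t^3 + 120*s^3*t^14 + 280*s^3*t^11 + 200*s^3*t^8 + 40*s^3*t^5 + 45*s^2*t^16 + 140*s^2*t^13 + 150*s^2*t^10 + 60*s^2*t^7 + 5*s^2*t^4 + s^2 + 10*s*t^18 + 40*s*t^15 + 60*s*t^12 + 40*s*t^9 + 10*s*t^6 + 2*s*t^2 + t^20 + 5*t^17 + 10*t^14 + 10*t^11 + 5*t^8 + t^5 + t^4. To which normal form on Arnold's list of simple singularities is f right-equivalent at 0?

The Hessian of f at 0 is [[2, 0], [0, 0]] with rank 1, so corank 1. A Groebner basis of the Jacobian ideal J(f) in C{s,t} is {s^2, s + t^2}; counting standard monomials gives mu = 4. Corank 1: A-series; mu = 4 gives A_4.

A_4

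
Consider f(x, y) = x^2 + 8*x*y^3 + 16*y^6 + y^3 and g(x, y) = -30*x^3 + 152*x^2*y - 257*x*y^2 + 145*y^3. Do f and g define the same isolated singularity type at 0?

No.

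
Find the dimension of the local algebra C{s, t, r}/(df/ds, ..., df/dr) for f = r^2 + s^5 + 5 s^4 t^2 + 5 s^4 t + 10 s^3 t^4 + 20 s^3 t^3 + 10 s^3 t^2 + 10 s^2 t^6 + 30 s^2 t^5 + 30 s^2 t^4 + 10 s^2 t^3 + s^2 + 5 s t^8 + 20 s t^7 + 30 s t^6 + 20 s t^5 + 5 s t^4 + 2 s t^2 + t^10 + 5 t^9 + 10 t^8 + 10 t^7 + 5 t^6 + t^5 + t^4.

4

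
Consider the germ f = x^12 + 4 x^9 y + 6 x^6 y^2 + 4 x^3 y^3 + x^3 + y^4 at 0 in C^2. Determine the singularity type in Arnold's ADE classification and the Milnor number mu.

The Hessian of f at 0 has rank 0. Corank 2; j^3 = x^3 is a perfect cube, so E-series; the 4-jet and mu = 6 give E_6.

Type E6, Milnor number mu = 6.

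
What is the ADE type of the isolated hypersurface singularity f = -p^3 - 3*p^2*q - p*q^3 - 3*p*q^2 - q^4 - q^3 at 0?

E_7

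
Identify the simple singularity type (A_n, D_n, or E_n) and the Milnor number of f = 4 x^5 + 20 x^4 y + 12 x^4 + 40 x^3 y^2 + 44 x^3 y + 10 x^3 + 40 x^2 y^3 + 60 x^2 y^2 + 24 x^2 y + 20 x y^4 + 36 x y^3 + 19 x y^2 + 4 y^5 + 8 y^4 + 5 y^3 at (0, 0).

Type D_{4}, Milnor number mu = 4.

The Hessian of f at 0 has rank 0. Corank 2; j^3 = (x + y)*(10*x^2 + 14*x*y + 5*y^2) splits into three distinct lines over C (the quadratic factor has nonzero discriminant), so D_4.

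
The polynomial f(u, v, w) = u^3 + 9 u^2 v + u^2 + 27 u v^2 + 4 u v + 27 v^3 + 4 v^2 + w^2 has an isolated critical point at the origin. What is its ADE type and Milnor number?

The Hessian of f at 0 has rank 2. Corank 1: A-series; mu = 2 gives A_2.

Type A2, Milnor number mu = 2.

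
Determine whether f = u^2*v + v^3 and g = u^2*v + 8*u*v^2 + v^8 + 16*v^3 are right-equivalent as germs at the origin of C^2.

No.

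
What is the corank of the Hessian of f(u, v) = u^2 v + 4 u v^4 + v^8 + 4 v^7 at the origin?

2

Hessian at 0 has rank 0.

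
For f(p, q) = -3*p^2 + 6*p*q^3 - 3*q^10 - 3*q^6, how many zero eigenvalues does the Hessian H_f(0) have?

1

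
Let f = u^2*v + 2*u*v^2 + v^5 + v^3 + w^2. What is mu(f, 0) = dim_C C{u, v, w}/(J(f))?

6

The Hessian of f at 0 has rank 1. Corank 2; j^3 = v*(u + v)^2 has shape L^2 M (L != M), so D-series; mu = 6 gives D_6.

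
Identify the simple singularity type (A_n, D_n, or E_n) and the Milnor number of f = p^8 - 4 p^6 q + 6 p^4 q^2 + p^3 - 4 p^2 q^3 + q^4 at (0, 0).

Type E6, Milnor number mu = 6.

The Hessian of f at 0 is [[0, 0], [0, 0]] with rank 0, so corank 2. A Groebner basis of the Jacobian ideal J(f) in C{p,q} is {q^3, p^2}; counting standard monomials gives mu = 6. Corank 2; j^3 = p^3 is a perfect cube, so E-series; the 4-jet and mu = 6 give E_6.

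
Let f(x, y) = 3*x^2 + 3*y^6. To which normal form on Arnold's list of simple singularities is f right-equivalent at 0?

A_{5}

The Hessian of f at 0 has rank 1. Corank 1: A-series; mu = 5 gives A_5.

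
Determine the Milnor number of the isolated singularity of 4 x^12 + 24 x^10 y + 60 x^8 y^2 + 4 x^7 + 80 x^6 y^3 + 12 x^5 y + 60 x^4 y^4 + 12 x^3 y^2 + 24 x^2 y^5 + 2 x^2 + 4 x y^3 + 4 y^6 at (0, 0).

The Hessian of f at 0 is [[4, 0], [0, 0]] with rank 1, so corank 1. A Groebner basis of the Jacobian ideal J(f) in C{x,y} is {x*y^2, x + y^3, x^2}; counting standard monomials gives mu = 5. Corank 1: A-series; mu = 5 gives A_5.

5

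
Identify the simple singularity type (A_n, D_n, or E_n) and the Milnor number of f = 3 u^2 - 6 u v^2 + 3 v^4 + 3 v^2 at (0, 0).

The Hessian of f at 0 is [[6, 0], [0, 6]] with rank 2, so corank 0. A Groebner basis of the Jacobian ideal J(f) in C{u,v} is {u, v}; counting standard monomials gives mu = 1. Corank 0: nondegenerate Morse point, so A_1.

Type A_{1}, Milnor number mu = 1.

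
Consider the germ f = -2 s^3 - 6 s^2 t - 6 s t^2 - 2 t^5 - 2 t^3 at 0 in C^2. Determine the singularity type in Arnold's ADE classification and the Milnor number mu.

Type E_8, Milnor number mu = 8.

The Hessian of f at 0 has rank 0. Corank 2; j^3 = -2*(s + t)^3 is a perfect cube, so E-series; the 5-jet and mu = 8 give E_8.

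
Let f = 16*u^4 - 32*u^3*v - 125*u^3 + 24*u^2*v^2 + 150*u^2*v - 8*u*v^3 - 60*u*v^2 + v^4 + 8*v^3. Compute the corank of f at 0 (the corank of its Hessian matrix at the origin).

Hessian at 0 has rank 0.

2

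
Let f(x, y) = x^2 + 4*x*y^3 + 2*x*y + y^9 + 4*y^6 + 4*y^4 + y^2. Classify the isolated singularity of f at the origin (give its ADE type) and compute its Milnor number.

The Hessian of f at 0 has rank 1. Corank 1: A-series; mu = 8 gives A_8.

Type A_{8}, Milnor number mu = 8.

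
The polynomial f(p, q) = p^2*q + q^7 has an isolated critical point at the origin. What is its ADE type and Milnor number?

The Hessian of f at 0 has rank 0. Corank 2; j^3 = p^2*q has shape L^2 M (L != M), so D-series; mu = 8 gives D_8.

Type D_{8}, Milnor number mu = 8.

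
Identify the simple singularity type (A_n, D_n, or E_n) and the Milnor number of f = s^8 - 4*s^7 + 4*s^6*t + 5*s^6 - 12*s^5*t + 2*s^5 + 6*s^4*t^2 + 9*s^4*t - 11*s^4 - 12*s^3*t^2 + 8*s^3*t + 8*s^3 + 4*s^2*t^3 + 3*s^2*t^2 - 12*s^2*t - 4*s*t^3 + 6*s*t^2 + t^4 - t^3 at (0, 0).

The Hessian of f at 0 has rank 0. Corank 2; j^3 = (2*s - t)^3 is a perfect cube, so E-series; the 4-jet and mu = 6 give E_6.

Type E_{6}, Milnor number mu = 6.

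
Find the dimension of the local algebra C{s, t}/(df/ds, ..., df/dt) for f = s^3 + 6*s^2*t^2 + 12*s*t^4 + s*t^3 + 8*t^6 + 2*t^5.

7

The Hessian of f at 0 has rank 0. Corank 2; j^3 = s^3 is a perfect cube, so E-series; the 4-jet and mu = 7 give E_7.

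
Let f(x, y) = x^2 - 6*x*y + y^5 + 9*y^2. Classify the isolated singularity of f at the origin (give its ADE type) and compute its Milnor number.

Type A_4, Milnor number mu = 4.

The Hessian of f at 0 has rank 1. Corank 1: A-series; mu = 4 gives A_4.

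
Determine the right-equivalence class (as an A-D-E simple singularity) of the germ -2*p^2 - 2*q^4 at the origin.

The Hessian of f at 0 has rank 1. Corank 1: A-series; mu = 3 gives A_3.

A3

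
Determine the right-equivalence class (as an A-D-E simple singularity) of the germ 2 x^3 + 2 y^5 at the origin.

The Hessian of f at 0 has rank 0. Corank 2; j^3 = 2*x^3 is a perfect cube, so E-series; the 5-jet and mu = 8 give E_8.

E_8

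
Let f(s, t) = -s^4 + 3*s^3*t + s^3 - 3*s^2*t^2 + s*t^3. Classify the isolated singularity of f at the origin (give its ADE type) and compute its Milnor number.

The Hessian of f at 0 is [[0, 0], [0, 0]] with rank 0, so corank 2. A Groebner basis of the Jacobian ideal J(f) in C{s,t} is {3*s^2 + t^4 + t^3, s^3, s^2*t - s^2 - t^3/3, -2*s^2 + s*t^2 - 2*t^3/3}; counting standard monomials gives mu = 7. Corank 2; j^3 = s^3 is a perfect cube, so E-series; the 4-jet and mu = 7 give E_7.

Type E_7, Milnor number mu = 7.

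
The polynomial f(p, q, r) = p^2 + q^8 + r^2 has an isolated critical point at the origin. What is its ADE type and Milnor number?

Type A7, Milnor number mu = 7.

The Hessian of f at 0 has rank 2. Corank 1: A-series; mu = 7 gives A_7.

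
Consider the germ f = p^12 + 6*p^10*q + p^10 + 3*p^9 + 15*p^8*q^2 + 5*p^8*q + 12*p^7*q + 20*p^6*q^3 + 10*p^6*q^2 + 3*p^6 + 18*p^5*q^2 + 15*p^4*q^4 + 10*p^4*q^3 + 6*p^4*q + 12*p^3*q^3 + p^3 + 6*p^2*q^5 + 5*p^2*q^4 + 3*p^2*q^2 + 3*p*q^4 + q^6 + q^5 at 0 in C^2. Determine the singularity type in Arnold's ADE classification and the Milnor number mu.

Type E8, Milnor number mu = 8.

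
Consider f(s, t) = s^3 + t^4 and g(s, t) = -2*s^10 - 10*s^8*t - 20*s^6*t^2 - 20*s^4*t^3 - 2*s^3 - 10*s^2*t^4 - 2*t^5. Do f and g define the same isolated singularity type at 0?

No.

The Hessian of f at 0 is [[0, 0], [0, 0]] with rank 0, so corank 2. A Groebner basis of the Jacobian ideal J(f) in C{s,t} is {t^3, s^2}; counting standard monomials gives mu = 6. Corank 2; j^3 = s^3 is a perfect cube, so E-series; the 4-jet and mu = 6 give E_6. The Hessian of g at 0 is [[0, 0], [0, 0]] with rank 0, so corank 2. A Groebner basis of the Jacobian ideal J(g) in C{s,t} is {t^4, s^2}; counting standard monomials gives mu = 8. Corank 2; j^3 = -2*s^3 is a perfect cube, so E-series; the 5-jet and mu = 8 give E_8. f is E_6 but g is E_8, hence not right-equivalent.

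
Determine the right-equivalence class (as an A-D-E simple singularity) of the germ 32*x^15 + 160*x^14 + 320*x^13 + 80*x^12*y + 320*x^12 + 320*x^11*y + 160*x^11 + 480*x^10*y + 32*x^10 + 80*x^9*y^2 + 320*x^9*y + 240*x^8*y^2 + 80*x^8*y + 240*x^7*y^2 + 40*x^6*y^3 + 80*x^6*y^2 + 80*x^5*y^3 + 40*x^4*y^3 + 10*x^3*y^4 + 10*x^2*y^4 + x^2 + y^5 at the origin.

The Hessian of f at 0 has rank 1. Corank 1: A-series; mu = 4 gives A_4.

A4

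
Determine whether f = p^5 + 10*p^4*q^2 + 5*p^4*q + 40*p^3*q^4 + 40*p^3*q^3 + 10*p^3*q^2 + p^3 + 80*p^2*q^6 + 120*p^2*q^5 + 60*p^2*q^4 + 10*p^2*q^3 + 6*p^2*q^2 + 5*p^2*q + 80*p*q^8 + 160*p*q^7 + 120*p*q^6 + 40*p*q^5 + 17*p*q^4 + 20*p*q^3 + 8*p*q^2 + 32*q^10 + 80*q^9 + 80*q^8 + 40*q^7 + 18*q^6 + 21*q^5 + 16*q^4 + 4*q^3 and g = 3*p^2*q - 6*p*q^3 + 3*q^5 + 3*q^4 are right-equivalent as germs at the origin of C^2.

No.

The Hessian of f at 0 is [[0, 0], [0, 0]] with rank 0, so corank 2. A Groebner basis of the Jacobian ideal J(f) in C{p,q} is {p^3 - 4*p^2 - 20*p*q - 24*q^2, p^2*q - 2*p^2 - 6*p*q - 4*q^2, 3*p^2 + p*q^2 + 11*p*q + 10*q^2, -5*p^2/2 - 19*p*q/2 + q^3 - 9*q^2}; counting standard monomials gives mu = 6. Corank 2; j^3 = (p + q)*(p + 2*q)^2 has shape L^2 M (L != M), so D-series; mu = 6 gives D_6. The Hessian of g at 0 is [[0, 0], [0, 0]] with rank 0, so corank 2. A Groebner basis of the Jacobian ideal J(g) in C{p,q} is {p*q^2, -p*q + q^3, p^2 + 4*p*q}; counting standard monomials gives mu = 5. Corank 2; j^3 = 3*p^2*q has shape L^2 M (L != M), so D-series; mu = 5 gives D_5. f is D_6 but g is D_5, hence not right-equivalent.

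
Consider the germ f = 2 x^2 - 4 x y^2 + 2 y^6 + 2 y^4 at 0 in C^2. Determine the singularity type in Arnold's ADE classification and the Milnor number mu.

The Hessian of f at 0 has rank 1. Corank 1: A-series; mu = 5 gives A_5.

Type A5, Milnor number mu = 5.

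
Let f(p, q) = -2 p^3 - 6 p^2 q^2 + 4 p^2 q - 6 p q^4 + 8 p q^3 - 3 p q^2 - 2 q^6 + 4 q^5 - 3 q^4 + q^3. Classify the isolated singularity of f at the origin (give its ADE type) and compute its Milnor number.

Type D_4, Milnor number mu = 4.

The Hessian of f at 0 has rank 0. Corank 2; j^3 = -(p - q)*(2*p^2 - 2*p*q + q^2) splits into three distinct lines over C (the quadratic factor has nonzero discriminant), so D_4.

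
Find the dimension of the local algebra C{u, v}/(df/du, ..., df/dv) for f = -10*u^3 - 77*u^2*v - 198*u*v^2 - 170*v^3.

4

The Hessian of f at 0 has rank 0. Corank 2; j^3 = -(2*u + 5*v)*(5*u^2 + 26*u*v + 34*v^2) splits into three distinct lines over C (the quadratic factor has nonzero discriminant), so D_4.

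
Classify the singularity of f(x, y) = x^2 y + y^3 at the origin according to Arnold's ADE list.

The Hessian of f at 0 is [[0, 0], [0, 0]] with rank 0, so corank 2. A Groebner basis of the Jacobian ideal J(f) in C{x,y} is {y^3, x^2 + 3*y^2, x*y}; counting standard monomials gives mu = 4. Corank 2; j^3 = y*(x^2 + y^2) splits into three distinct lines over C (the quadratic factor has nonzero discriminant), so D_4.

D_{4}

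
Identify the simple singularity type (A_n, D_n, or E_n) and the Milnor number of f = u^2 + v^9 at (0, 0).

The Hessian of f at 0 is [[2, 0], [0, 0]] with rank 1, so corank 1. A Groebner basis of the Jacobian ideal J(f) in C{u,v} is {v^8, u}; counting standard monomials gives mu = 8. Corank 1: A-series; mu = 8 gives A_8.

Type A_{8}, Milnor number mu = 8.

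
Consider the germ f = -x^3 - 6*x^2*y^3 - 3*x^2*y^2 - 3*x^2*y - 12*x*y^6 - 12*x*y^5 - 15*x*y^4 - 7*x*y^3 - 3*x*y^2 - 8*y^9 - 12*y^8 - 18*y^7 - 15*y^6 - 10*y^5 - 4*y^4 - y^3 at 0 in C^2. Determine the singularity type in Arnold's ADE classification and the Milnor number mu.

The Hessian of f at 0 has rank 0. Corank 2; j^3 = -(x + y)^3 is a perfect cube, so E-series; the 4-jet and mu = 7 give E_7.

Type E7, Milnor number mu = 7.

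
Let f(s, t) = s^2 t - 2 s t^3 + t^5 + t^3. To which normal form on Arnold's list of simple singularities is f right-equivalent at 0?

D_{4}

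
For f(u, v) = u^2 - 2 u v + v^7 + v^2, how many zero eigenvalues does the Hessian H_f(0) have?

1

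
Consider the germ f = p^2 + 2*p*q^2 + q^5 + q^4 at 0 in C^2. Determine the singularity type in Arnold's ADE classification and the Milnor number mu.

Type A_{4}, Milnor number mu = 4.

The Hessian of f at 0 is [[2, 0], [0, 0]] with rank 1, so corank 1. A Groebner basis of the Jacobian ideal J(f) in C{p,q} is {p^2, p + q^2}; counting standard monomials gives mu = 4. Corank 1: A-series; mu = 4 gives A_4.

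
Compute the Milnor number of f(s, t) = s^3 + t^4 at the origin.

The Hessian of f at 0 has rank 0. Corank 2; j^3 = s^3 is a perfect cube, so E-series; the 4-jet and mu = 6 give E_6.

6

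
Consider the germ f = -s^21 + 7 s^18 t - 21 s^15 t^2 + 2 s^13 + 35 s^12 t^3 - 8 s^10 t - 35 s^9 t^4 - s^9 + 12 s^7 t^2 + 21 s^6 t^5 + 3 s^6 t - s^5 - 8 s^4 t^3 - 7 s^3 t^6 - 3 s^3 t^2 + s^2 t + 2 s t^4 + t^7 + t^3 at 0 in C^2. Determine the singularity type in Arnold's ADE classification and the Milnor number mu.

The Hessian of f at 0 has rank 0. Corank 2; j^3 = t*(s^2 + t^2) splits into three distinct lines over C (the quadratic factor has nonzero discriminant), so D_4.

Type D_{4}, Milnor number mu = 4.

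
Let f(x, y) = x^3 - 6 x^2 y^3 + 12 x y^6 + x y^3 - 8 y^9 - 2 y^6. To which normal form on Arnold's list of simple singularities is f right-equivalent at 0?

The Hessian of f at 0 is [[0, 0], [0, 0]] with rank 0, so corank 2. A Groebner basis of the Jacobian ideal J(f) in C{x,y} is {x^3, x*y^2, 3*x^2 + y^3}; counting standard monomials gives mu = 7. Corank 2; j^3 = x^3 is a perfect cube, so E-series; the 4-jet and mu = 7 give E_7.

E_{7}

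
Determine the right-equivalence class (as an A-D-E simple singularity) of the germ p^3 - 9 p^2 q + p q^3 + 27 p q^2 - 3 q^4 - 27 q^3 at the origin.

E7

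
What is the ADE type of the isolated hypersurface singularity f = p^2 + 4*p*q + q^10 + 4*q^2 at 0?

A_{9}

The Hessian of f at 0 has rank 1. Corank 1: A-series; mu = 9 gives A_9.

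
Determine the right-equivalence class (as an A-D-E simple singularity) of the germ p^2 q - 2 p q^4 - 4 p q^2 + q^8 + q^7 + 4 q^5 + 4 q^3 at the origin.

D_9

The Hessian of f at 0 has rank 0. Corank 2; j^3 = q*(p - 2*q)^2 has shape L^2 M (L != M), so D-series; mu = 9 gives D_9.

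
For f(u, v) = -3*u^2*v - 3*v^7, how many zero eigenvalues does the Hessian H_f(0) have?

2

The Hessian at 0 is [[0, 0], [0, 0]] of rank 0; hence corank 2.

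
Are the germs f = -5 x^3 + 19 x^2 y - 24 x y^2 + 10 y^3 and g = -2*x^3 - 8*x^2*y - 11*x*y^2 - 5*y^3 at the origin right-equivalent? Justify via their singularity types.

Yes.

The Hessian of f at 0 has rank 0. Corank 2; j^3 = -(x - y)*(5*x^2 - 14*x*y + 10*y^2) splits into three distinct lines over C (the quadratic factor has nonzero discriminant), so D_4. The Hessian of g at 0 has rank 0. Corank 2; j^3 = -(x + y)*(2*x^2 + 6*x*y + 5*y^2) splits into three distinct lines over C (the quadratic factor has nonzero discriminant), so D_4. Both have type D_4, hence right-equivalent.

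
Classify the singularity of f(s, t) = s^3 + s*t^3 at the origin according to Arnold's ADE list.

E7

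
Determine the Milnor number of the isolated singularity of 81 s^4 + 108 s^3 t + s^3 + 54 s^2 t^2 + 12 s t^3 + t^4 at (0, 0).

6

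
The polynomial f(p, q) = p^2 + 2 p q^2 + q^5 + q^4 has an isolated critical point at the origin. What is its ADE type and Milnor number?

The Hessian of f at 0 has rank 1. Corank 1: A-series; mu = 4 gives A_4.

Type A_{4}, Milnor number mu = 4.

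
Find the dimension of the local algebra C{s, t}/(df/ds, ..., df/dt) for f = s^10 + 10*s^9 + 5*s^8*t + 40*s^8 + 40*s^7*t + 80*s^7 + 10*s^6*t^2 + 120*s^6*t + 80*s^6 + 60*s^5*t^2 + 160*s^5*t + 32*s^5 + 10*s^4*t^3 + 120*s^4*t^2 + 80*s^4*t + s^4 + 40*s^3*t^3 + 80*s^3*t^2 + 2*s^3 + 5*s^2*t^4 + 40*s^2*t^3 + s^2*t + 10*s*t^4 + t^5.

The Hessian of f at 0 has rank 0. Corank 2; j^3 = s^2*(2*s + t) has shape L^2 M (L != M), so D-series; mu = 6 gives D_6.

6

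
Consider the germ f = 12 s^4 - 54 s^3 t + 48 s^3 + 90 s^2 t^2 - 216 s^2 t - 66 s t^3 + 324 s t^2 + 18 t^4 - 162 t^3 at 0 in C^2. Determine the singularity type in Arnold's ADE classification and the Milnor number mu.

Type E7, Milnor number mu = 7.

The Hessian of f at 0 has rank 0. Corank 2; j^3 = 6*(2*s - 3*t)^3 is a perfect cube, so E-series; the 4-jet and mu = 7 give E_7.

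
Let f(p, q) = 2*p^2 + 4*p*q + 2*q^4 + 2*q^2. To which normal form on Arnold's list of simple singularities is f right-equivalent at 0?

The Hessian of f at 0 is [[4, 4], [4, 4]] with rank 1, so corank 1. A Groebner basis of the Jacobian ideal J(f) in C{p,q} is {q^3, p + q}; counting standard monomials gives mu = 3. Corank 1: A-series; mu = 3 gives A_3.

A_3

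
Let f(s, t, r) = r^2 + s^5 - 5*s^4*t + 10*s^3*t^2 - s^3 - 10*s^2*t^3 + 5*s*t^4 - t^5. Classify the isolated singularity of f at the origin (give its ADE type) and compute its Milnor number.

The Hessian of f at 0 has rank 1. Corank 2; j^3 = -s^3 is a perfect cube, so E-series; the 5-jet and mu = 8 give E_8.

Type E_{8}, Milnor number mu = 8.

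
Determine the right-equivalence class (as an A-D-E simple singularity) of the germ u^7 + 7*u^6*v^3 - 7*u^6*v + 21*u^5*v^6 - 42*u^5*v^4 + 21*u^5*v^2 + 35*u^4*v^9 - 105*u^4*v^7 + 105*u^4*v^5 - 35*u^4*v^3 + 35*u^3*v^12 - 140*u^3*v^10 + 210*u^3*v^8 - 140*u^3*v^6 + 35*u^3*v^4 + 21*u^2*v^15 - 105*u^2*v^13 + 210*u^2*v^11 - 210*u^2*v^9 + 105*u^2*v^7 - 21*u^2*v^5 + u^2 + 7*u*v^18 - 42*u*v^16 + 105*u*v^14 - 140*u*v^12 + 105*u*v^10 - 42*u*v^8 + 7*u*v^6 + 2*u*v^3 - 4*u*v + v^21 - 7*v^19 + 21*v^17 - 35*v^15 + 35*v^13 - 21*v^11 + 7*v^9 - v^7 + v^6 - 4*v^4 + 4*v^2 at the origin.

A_6

The Hessian of f at 0 has rank 1. Corank 1: A-series; mu = 6 gives A_6.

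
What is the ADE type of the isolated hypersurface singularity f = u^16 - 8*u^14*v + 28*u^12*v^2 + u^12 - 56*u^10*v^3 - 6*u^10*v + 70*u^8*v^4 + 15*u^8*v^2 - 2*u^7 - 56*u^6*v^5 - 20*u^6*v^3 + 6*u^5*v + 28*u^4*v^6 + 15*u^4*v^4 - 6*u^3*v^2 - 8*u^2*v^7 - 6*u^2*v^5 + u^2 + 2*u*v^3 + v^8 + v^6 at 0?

A_{7}

The Hessian of f at 0 has rank 1. Corank 1: A-series; mu = 7 gives A_7.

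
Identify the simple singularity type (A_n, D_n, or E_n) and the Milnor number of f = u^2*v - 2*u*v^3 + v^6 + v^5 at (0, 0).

The Hessian of f at 0 is [[0, 0], [0, 0]] with rank 0, so corank 2. A Groebner basis of the Jacobian ideal J(f) in C{u,v} is {u^3, u^2*v + u^2/6 - u*v^2/6, -u*v + v^3}; counting standard monomials gives mu = 7. Corank 2; j^3 = u^2*v has shape L^2 M (L != M), so D-series; mu = 7 gives D_7.

Type D7, Milnor number mu = 7.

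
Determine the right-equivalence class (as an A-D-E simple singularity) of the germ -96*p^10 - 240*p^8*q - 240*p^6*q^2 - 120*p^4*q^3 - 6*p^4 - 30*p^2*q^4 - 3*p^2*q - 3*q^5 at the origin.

D_6

The Hessian of f at 0 is [[0, 0], [0, 0]] with rank 0, so corank 2. A Groebner basis of the Jacobian ideal J(f) in C{p,q} is {p^2/5 + q^4, p^3, p*q}; counting standard monomials gives mu = 6. Corank 2; j^3 = -3*p^2*q has shape L^2 M (L != M), so D-series; mu = 6 gives D_6.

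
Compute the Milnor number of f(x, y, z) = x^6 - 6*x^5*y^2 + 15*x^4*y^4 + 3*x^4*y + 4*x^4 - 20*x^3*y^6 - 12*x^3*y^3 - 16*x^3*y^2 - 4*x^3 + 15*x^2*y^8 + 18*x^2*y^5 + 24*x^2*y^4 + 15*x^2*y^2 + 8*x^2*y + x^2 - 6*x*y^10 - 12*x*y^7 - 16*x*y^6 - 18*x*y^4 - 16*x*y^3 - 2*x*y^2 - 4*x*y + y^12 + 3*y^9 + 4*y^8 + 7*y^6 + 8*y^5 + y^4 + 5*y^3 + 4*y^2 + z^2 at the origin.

2

The Hessian of f at 0 has rank 2. Corank 1: A-series; mu = 2 gives A_2.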